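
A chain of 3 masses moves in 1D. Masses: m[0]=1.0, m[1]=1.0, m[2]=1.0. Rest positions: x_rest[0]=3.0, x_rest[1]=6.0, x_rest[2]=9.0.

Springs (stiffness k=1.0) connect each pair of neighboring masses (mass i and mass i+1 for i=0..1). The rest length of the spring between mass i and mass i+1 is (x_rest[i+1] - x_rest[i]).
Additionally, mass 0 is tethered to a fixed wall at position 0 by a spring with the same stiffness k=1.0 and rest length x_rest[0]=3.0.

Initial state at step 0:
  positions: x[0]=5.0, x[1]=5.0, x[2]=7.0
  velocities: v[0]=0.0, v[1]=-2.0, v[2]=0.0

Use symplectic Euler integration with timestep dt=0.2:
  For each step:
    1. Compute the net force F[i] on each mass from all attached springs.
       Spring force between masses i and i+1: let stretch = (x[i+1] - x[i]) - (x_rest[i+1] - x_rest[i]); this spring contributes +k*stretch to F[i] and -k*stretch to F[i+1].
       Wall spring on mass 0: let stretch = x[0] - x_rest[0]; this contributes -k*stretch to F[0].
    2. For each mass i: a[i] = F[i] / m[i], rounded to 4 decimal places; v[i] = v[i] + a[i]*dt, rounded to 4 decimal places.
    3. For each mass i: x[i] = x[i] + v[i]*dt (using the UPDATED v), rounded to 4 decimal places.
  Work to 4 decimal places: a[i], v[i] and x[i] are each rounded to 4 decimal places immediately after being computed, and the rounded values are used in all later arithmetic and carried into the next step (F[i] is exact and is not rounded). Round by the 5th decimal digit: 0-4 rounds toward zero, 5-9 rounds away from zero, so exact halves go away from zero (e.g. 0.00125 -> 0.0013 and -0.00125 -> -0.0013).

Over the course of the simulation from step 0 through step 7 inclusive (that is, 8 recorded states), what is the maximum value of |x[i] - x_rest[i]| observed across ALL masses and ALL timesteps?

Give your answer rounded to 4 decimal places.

Answer: 2.1873

Derivation:
Step 0: x=[5.0000 5.0000 7.0000] v=[0.0000 -2.0000 0.0000]
Step 1: x=[4.8000 4.6800 7.0400] v=[-1.0000 -1.6000 0.2000]
Step 2: x=[4.4032 4.4592 7.1056] v=[-1.9840 -1.1040 0.3280]
Step 3: x=[3.8325 4.3420 7.1853] v=[-2.8534 -0.5859 0.3987]
Step 4: x=[3.1289 4.3182 7.2713] v=[-3.5180 -0.1191 0.4300]
Step 5: x=[2.3477 4.3649 7.3592] v=[-3.9059 0.2337 0.4394]
Step 6: x=[1.5533 4.4507 7.4473] v=[-3.9720 0.4291 0.4405]
Step 7: x=[0.8127 4.5405 7.5355] v=[-3.7032 0.4489 0.4412]
Max displacement = 2.1873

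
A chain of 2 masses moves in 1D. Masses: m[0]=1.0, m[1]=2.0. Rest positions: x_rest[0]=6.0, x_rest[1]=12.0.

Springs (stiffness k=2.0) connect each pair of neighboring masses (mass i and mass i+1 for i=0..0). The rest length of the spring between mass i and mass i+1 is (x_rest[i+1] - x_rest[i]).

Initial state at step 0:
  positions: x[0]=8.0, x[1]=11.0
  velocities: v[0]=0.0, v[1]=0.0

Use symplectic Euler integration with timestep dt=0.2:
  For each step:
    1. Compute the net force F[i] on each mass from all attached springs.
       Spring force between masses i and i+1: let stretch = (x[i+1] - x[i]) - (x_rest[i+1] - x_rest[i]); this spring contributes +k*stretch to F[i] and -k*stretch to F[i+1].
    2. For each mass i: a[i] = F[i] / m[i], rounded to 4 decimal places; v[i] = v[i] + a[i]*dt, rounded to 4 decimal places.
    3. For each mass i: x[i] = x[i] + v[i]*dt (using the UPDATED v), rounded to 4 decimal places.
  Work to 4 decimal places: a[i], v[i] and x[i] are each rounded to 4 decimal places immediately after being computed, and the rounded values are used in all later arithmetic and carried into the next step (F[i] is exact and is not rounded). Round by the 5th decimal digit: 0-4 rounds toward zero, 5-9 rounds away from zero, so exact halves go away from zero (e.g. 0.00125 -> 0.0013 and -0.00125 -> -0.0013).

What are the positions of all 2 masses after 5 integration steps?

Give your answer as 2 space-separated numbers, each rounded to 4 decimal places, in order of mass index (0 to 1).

Answer: 5.3149 12.3426

Derivation:
Step 0: x=[8.0000 11.0000] v=[0.0000 0.0000]
Step 1: x=[7.7600 11.1200] v=[-1.2000 0.6000]
Step 2: x=[7.3088 11.3456] v=[-2.2560 1.1280]
Step 3: x=[6.7005 11.6497] v=[-3.0413 1.5206]
Step 4: x=[6.0082 11.9959] v=[-3.4616 1.7308]
Step 5: x=[5.3149 12.3426] v=[-3.4665 1.7333]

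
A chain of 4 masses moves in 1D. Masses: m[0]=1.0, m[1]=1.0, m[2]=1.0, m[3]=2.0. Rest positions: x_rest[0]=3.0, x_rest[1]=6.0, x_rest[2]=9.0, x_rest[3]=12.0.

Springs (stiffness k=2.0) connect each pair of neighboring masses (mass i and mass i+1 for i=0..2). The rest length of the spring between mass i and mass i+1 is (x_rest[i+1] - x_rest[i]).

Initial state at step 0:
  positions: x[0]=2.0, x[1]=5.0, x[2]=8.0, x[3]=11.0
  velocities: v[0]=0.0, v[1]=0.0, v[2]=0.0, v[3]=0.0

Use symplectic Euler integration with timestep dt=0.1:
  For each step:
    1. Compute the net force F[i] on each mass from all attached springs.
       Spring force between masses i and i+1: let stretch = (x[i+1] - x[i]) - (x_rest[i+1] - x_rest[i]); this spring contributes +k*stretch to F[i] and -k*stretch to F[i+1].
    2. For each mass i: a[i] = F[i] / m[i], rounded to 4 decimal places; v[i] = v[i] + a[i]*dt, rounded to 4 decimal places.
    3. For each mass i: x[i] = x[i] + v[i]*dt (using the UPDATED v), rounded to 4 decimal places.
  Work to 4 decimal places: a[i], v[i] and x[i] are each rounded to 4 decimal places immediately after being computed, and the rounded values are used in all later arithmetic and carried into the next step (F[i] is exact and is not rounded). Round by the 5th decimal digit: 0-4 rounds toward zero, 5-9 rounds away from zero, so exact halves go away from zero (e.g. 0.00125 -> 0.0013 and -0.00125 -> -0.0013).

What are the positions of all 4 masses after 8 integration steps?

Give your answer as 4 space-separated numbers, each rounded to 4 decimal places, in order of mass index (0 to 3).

Answer: 2.0000 5.0000 8.0000 11.0000

Derivation:
Step 0: x=[2.0000 5.0000 8.0000 11.0000] v=[0.0000 0.0000 0.0000 0.0000]
Step 1: x=[2.0000 5.0000 8.0000 11.0000] v=[0.0000 0.0000 0.0000 0.0000]
Step 2: x=[2.0000 5.0000 8.0000 11.0000] v=[0.0000 0.0000 0.0000 0.0000]
Step 3: x=[2.0000 5.0000 8.0000 11.0000] v=[0.0000 0.0000 0.0000 0.0000]
Step 4: x=[2.0000 5.0000 8.0000 11.0000] v=[0.0000 0.0000 0.0000 0.0000]
Step 5: x=[2.0000 5.0000 8.0000 11.0000] v=[0.0000 0.0000 0.0000 0.0000]
Step 6: x=[2.0000 5.0000 8.0000 11.0000] v=[0.0000 0.0000 0.0000 0.0000]
Step 7: x=[2.0000 5.0000 8.0000 11.0000] v=[0.0000 0.0000 0.0000 0.0000]
Step 8: x=[2.0000 5.0000 8.0000 11.0000] v=[0.0000 0.0000 0.0000 0.0000]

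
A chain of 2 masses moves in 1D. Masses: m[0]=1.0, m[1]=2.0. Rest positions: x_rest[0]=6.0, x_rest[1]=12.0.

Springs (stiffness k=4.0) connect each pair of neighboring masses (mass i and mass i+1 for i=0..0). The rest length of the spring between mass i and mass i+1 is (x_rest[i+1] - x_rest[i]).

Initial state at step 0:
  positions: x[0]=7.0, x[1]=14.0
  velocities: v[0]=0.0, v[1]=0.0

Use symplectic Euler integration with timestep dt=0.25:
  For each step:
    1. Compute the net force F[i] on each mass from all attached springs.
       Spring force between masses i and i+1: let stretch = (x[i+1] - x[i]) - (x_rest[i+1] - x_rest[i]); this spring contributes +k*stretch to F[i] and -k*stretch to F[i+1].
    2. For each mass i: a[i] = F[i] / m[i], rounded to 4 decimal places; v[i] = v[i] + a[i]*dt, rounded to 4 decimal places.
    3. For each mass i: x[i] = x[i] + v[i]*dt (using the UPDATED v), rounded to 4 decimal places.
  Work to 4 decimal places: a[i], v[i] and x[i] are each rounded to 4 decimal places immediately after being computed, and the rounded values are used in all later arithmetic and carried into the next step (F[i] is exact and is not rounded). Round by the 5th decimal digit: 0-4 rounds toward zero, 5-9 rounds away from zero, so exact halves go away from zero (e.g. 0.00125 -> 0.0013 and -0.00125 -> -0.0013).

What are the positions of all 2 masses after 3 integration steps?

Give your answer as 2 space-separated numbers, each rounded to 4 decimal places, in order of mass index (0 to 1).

Step 0: x=[7.0000 14.0000] v=[0.0000 0.0000]
Step 1: x=[7.2500 13.8750] v=[1.0000 -0.5000]
Step 2: x=[7.6563 13.6719] v=[1.6250 -0.8125]
Step 3: x=[8.0665 13.4668] v=[1.6406 -0.8203]

Answer: 8.0665 13.4668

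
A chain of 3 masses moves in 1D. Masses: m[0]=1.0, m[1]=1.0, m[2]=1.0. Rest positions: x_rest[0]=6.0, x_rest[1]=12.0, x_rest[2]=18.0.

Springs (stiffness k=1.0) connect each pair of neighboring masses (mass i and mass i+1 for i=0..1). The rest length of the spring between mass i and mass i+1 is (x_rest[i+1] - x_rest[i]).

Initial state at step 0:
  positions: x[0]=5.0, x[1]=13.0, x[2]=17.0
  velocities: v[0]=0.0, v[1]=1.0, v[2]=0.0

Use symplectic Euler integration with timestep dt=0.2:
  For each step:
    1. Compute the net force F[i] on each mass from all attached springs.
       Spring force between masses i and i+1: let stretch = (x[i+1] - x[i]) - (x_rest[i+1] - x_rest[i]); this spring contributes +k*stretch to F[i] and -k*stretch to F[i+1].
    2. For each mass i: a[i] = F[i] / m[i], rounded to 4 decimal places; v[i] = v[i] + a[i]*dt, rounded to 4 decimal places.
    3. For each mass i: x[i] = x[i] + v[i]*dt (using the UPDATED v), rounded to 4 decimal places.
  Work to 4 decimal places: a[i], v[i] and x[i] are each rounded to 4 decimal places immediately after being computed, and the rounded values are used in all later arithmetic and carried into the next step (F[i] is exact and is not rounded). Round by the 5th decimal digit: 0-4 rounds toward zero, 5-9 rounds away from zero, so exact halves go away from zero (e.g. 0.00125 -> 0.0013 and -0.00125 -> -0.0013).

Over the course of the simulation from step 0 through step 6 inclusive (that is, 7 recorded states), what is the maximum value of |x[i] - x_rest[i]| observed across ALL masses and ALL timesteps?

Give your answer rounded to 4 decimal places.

Step 0: x=[5.0000 13.0000 17.0000] v=[0.0000 1.0000 0.0000]
Step 1: x=[5.0800 13.0400 17.0800] v=[0.4000 0.2000 0.4000]
Step 2: x=[5.2384 12.9232 17.2384] v=[0.7920 -0.5840 0.7920]
Step 3: x=[5.4642 12.6716 17.4642] v=[1.1290 -1.2579 1.1290]
Step 4: x=[5.7383 12.3234 17.7383] v=[1.3705 -1.7409 1.3705]
Step 5: x=[6.0358 11.9284 18.0358] v=[1.4875 -1.9749 1.4875]
Step 6: x=[6.3290 11.5420 18.3290] v=[1.4660 -1.9319 1.4660]
Max displacement = 1.0400

Answer: 1.0400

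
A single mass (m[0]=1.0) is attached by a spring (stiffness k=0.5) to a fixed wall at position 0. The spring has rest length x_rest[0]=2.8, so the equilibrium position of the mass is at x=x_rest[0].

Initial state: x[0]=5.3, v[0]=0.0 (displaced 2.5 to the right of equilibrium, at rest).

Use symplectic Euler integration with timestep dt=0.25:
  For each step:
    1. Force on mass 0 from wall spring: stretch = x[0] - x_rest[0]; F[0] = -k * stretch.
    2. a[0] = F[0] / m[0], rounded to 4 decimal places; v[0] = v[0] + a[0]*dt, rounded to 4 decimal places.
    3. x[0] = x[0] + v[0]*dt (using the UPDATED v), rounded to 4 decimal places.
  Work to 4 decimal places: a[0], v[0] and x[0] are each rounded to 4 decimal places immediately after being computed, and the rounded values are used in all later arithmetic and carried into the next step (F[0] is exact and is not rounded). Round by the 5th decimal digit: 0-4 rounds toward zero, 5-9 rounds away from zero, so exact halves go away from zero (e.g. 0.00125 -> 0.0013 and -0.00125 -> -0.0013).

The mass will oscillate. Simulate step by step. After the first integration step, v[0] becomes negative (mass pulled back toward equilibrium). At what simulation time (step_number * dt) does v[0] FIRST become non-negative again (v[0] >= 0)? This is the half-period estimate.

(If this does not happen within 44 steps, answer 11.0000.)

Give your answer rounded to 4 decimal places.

Answer: 4.5000

Derivation:
Step 0: x=[5.3000] v=[0.0000]
Step 1: x=[5.2219] v=[-0.3125]
Step 2: x=[5.0681] v=[-0.6153]
Step 3: x=[4.8434] v=[-0.8988]
Step 4: x=[4.5549] v=[-1.1542]
Step 5: x=[4.2115] v=[-1.3736]
Step 6: x=[3.8240] v=[-1.5501]
Step 7: x=[3.4045] v=[-1.6781]
Step 8: x=[2.9661] v=[-1.7537]
Step 9: x=[2.5225] v=[-1.7745]
Step 10: x=[2.0876] v=[-1.7398]
Step 11: x=[1.6749] v=[-1.6508]
Step 12: x=[1.2974] v=[-1.5102]
Step 13: x=[0.9668] v=[-1.3224]
Step 14: x=[0.6935] v=[-1.0933]
Step 15: x=[0.4860] v=[-0.8300]
Step 16: x=[0.3508] v=[-0.5408]
Step 17: x=[0.2921] v=[-0.2347]
Step 18: x=[0.3118] v=[0.0788]
First v>=0 after going negative at step 18, time=4.5000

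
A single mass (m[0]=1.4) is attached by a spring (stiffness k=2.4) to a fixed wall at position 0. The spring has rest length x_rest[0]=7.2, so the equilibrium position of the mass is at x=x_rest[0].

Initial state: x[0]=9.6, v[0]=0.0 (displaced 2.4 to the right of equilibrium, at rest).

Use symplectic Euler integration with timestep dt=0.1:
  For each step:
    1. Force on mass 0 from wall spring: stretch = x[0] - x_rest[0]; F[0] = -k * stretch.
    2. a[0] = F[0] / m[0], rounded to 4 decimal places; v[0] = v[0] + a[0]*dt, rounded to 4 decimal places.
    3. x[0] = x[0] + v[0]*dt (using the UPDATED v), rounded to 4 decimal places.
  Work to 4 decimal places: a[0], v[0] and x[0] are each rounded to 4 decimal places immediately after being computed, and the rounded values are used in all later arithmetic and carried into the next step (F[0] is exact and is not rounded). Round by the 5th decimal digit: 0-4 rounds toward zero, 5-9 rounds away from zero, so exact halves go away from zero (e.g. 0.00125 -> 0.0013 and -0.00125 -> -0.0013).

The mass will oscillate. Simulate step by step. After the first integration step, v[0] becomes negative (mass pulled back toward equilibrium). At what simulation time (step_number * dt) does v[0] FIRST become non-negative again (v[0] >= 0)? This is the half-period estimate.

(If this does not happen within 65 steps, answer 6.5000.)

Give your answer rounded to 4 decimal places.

Answer: 2.4000

Derivation:
Step 0: x=[9.6000] v=[0.0000]
Step 1: x=[9.5589] v=[-0.4114]
Step 2: x=[9.4773] v=[-0.8158]
Step 3: x=[9.3567] v=[-1.2062]
Step 4: x=[9.1991] v=[-1.5759]
Step 5: x=[9.0072] v=[-1.9186]
Step 6: x=[8.7844] v=[-2.2284]
Step 7: x=[8.5344] v=[-2.5000]
Step 8: x=[8.2615] v=[-2.7288]
Step 9: x=[7.9704] v=[-2.9108]
Step 10: x=[7.6661] v=[-3.0429]
Step 11: x=[7.3538] v=[-3.1228]
Step 12: x=[7.0389] v=[-3.1492]
Step 13: x=[6.7267] v=[-3.1216]
Step 14: x=[6.4227] v=[-3.0405]
Step 15: x=[6.1320] v=[-2.9073]
Step 16: x=[5.8596] v=[-2.7242]
Step 17: x=[5.6102] v=[-2.4944]
Step 18: x=[5.3880] v=[-2.2219]
Step 19: x=[5.1969] v=[-1.9113]
Step 20: x=[5.0401] v=[-1.5679]
Step 21: x=[4.9203] v=[-1.1976]
Step 22: x=[4.8396] v=[-0.8068]
Step 23: x=[4.7994] v=[-0.4022]
Step 24: x=[4.8003] v=[0.0093]
First v>=0 after going negative at step 24, time=2.4000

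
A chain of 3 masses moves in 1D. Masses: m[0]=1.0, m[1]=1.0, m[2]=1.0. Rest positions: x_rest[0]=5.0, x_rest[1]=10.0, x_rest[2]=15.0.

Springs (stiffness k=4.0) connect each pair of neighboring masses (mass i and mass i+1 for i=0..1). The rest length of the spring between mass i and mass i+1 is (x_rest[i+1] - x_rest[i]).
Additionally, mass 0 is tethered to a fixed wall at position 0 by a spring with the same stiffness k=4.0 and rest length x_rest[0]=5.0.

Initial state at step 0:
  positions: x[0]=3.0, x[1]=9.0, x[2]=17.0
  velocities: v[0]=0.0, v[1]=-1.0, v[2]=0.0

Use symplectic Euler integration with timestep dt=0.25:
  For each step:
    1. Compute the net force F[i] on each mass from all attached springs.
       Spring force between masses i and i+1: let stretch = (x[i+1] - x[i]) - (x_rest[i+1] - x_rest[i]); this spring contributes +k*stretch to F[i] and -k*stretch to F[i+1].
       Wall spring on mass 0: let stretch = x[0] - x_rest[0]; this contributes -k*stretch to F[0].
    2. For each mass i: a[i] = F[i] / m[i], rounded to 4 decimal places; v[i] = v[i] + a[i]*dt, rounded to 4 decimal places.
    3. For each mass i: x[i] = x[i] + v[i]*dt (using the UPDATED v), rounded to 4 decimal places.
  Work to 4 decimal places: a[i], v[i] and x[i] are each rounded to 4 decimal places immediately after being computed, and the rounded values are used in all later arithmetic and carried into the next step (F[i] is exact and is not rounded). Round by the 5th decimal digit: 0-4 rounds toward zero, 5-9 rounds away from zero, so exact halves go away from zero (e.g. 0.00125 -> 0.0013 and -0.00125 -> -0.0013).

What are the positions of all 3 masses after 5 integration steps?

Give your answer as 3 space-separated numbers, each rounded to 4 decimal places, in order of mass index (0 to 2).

Step 0: x=[3.0000 9.0000 17.0000] v=[0.0000 -1.0000 0.0000]
Step 1: x=[3.7500 9.2500 16.2500] v=[3.0000 1.0000 -3.0000]
Step 2: x=[4.9375 9.8750 15.0000] v=[4.7500 2.5000 -5.0000]
Step 3: x=[6.1250 10.5469 13.7188] v=[4.7500 2.6875 -5.1250]
Step 4: x=[6.8867 10.9063 12.8946] v=[3.0469 1.4375 -3.2969]
Step 5: x=[6.9317 10.7579 12.8233] v=[0.1798 -0.5938 -0.2852]

Answer: 6.9317 10.7579 12.8233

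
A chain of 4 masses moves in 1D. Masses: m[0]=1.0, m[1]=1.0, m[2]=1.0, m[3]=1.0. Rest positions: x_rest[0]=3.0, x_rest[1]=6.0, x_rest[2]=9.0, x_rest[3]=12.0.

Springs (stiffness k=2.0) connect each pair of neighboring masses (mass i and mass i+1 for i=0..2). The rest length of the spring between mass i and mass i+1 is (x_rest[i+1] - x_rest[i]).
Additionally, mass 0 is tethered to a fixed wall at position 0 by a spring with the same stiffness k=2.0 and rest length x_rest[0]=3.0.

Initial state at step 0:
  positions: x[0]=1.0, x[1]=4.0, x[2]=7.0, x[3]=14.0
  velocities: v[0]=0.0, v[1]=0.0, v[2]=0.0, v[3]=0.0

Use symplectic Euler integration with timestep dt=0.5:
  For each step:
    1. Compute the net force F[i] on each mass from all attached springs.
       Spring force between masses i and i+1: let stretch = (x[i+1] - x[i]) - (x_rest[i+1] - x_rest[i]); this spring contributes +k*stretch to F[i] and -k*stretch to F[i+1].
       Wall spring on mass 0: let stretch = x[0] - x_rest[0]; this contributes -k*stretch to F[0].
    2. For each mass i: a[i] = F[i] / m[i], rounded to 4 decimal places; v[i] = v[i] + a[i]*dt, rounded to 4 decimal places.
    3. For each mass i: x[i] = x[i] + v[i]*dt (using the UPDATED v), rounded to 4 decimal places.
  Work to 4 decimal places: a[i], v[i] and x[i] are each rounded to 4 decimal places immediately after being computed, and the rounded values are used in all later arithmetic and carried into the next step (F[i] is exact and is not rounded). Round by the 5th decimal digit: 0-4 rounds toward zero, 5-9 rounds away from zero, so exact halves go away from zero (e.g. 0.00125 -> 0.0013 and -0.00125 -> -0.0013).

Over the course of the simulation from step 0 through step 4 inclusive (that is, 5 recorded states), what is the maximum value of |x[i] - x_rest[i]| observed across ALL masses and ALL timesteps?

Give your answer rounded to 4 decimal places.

Step 0: x=[1.0000 4.0000 7.0000 14.0000] v=[0.0000 0.0000 0.0000 0.0000]
Step 1: x=[2.0000 4.0000 9.0000 12.0000] v=[2.0000 0.0000 4.0000 -4.0000]
Step 2: x=[3.0000 5.5000 10.0000 10.0000] v=[2.0000 3.0000 2.0000 -4.0000]
Step 3: x=[3.7500 8.0000 8.7500 9.5000] v=[1.5000 5.0000 -2.5000 -1.0000]
Step 4: x=[4.7500 8.7500 7.5000 10.1250] v=[2.0000 1.5000 -2.5000 1.2500]
Max displacement = 2.7500

Answer: 2.7500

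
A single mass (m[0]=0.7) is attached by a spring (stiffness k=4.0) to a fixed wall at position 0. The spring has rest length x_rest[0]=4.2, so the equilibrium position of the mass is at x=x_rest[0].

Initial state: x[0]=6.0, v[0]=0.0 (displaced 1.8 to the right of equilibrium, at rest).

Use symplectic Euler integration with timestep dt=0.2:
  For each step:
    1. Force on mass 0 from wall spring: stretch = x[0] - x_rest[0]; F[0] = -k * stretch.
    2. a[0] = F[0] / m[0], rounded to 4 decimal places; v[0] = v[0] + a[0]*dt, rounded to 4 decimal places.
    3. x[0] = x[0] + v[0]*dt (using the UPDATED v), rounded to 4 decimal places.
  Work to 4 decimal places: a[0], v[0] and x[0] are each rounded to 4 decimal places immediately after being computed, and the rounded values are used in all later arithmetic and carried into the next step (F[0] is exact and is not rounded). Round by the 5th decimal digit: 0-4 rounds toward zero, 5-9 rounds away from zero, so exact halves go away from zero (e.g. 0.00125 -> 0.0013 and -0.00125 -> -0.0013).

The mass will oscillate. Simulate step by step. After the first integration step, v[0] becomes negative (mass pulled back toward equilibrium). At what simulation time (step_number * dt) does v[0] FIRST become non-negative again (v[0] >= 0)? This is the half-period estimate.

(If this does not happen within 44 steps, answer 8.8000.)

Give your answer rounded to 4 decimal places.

Answer: 1.4000

Derivation:
Step 0: x=[6.0000] v=[0.0000]
Step 1: x=[5.5886] v=[-2.0571]
Step 2: x=[4.8598] v=[-3.6441]
Step 3: x=[3.9802] v=[-4.3982]
Step 4: x=[3.1508] v=[-4.1470]
Step 5: x=[2.5612] v=[-2.9479]
Step 6: x=[2.3462] v=[-1.0750]
Step 7: x=[2.5549] v=[1.0436]
First v>=0 after going negative at step 7, time=1.4000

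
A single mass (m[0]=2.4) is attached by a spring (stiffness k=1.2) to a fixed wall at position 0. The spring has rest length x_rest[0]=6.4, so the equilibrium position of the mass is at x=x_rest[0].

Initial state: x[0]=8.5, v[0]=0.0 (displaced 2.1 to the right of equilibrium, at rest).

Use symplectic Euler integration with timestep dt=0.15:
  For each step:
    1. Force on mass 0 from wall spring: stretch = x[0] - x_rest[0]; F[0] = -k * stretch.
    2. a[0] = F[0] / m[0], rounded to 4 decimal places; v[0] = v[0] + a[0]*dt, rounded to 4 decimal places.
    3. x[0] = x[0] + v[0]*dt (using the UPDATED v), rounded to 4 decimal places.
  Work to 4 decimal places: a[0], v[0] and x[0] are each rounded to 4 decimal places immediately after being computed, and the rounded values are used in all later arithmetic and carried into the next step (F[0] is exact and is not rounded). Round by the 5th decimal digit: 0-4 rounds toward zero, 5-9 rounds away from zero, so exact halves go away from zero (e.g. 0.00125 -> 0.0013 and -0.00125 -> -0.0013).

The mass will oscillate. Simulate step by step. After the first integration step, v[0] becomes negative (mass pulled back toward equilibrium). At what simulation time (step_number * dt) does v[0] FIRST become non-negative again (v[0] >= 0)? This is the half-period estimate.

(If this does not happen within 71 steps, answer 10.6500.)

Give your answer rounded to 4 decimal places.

Answer: 4.5000

Derivation:
Step 0: x=[8.5000] v=[0.0000]
Step 1: x=[8.4764] v=[-0.1575]
Step 2: x=[8.4294] v=[-0.3132]
Step 3: x=[8.3596] v=[-0.4654]
Step 4: x=[8.2677] v=[-0.6124]
Step 5: x=[8.1548] v=[-0.7525]
Step 6: x=[8.0222] v=[-0.8841]
Step 7: x=[7.8713] v=[-1.0058]
Step 8: x=[7.7039] v=[-1.1162]
Step 9: x=[7.5218] v=[-1.2140]
Step 10: x=[7.3271] v=[-1.2981]
Step 11: x=[7.1220] v=[-1.3676]
Step 12: x=[6.9087] v=[-1.4218]
Step 13: x=[6.6897] v=[-1.4600]
Step 14: x=[6.4674] v=[-1.4817]
Step 15: x=[6.2444] v=[-1.4868]
Step 16: x=[6.0231] v=[-1.4751]
Step 17: x=[5.8061] v=[-1.4468]
Step 18: x=[5.5958] v=[-1.4023]
Step 19: x=[5.3945] v=[-1.3420]
Step 20: x=[5.2045] v=[-1.2666]
Step 21: x=[5.0280] v=[-1.1769]
Step 22: x=[4.8669] v=[-1.0740]
Step 23: x=[4.7231] v=[-0.9590]
Step 24: x=[4.5981] v=[-0.8332]
Step 25: x=[4.4934] v=[-0.6981]
Step 26: x=[4.4101] v=[-0.5551]
Step 27: x=[4.3492] v=[-0.4059]
Step 28: x=[4.3114] v=[-0.2521]
Step 29: x=[4.2971] v=[-0.0955]
Step 30: x=[4.3064] v=[0.0622]
First v>=0 after going negative at step 30, time=4.5000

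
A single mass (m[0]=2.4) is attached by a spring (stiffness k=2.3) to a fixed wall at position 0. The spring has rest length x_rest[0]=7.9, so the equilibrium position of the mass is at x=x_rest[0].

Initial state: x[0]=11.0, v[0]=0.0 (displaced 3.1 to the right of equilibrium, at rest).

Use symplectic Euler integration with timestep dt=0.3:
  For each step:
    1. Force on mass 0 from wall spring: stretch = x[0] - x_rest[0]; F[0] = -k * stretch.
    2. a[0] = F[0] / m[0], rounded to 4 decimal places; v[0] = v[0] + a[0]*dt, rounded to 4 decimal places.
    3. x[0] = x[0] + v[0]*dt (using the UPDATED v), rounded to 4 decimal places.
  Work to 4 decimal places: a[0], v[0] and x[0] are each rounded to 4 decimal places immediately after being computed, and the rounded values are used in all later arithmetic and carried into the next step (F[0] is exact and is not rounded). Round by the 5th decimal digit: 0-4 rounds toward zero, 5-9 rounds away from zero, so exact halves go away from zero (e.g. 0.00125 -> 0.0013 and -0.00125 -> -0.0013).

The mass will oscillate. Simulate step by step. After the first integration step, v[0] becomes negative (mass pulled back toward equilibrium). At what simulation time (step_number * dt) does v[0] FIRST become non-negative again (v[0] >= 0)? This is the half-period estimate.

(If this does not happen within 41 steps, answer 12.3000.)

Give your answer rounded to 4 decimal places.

Answer: 3.3000

Derivation:
Step 0: x=[11.0000] v=[0.0000]
Step 1: x=[10.7326] v=[-0.8912]
Step 2: x=[10.2209] v=[-1.7056]
Step 3: x=[9.5090] v=[-2.3729]
Step 4: x=[8.6584] v=[-2.8355]
Step 5: x=[7.7424] v=[-3.0535]
Step 6: x=[6.8399] v=[-3.0082]
Step 7: x=[6.0289] v=[-2.7034]
Step 8: x=[5.3793] v=[-2.1655]
Step 9: x=[4.9471] v=[-1.4408]
Step 10: x=[4.7696] v=[-0.5918]
Step 11: x=[4.8621] v=[0.3082]
First v>=0 after going negative at step 11, time=3.3000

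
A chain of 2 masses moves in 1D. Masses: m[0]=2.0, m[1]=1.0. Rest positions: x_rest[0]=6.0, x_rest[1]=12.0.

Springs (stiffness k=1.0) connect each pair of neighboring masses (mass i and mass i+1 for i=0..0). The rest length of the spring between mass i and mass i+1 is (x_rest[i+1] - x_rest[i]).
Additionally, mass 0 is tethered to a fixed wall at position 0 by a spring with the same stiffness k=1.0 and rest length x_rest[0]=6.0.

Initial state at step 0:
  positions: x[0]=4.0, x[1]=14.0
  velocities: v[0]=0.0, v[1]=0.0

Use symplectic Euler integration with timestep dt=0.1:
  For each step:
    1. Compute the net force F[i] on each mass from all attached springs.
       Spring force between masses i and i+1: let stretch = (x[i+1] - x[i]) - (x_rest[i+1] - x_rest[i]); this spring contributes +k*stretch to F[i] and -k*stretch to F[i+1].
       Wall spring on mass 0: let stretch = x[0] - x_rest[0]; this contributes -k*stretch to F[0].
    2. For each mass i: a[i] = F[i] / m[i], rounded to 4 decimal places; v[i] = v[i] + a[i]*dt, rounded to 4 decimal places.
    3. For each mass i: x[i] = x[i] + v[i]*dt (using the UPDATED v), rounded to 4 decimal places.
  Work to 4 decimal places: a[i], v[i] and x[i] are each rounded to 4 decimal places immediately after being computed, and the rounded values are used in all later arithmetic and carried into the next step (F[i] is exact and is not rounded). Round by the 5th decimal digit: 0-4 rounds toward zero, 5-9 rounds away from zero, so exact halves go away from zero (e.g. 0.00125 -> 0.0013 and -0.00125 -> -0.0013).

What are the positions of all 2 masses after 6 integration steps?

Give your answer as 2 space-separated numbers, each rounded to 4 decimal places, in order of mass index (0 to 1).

Answer: 4.5958 13.2080

Derivation:
Step 0: x=[4.0000 14.0000] v=[0.0000 0.0000]
Step 1: x=[4.0300 13.9600] v=[0.3000 -0.4000]
Step 2: x=[4.0895 13.8807] v=[0.5950 -0.7930]
Step 3: x=[4.1775 13.7635] v=[0.8801 -1.1721]
Step 4: x=[4.2926 13.6104] v=[1.1505 -1.5307]
Step 5: x=[4.4328 13.4242] v=[1.4018 -1.8625]
Step 6: x=[4.5958 13.2080] v=[1.6297 -2.1616]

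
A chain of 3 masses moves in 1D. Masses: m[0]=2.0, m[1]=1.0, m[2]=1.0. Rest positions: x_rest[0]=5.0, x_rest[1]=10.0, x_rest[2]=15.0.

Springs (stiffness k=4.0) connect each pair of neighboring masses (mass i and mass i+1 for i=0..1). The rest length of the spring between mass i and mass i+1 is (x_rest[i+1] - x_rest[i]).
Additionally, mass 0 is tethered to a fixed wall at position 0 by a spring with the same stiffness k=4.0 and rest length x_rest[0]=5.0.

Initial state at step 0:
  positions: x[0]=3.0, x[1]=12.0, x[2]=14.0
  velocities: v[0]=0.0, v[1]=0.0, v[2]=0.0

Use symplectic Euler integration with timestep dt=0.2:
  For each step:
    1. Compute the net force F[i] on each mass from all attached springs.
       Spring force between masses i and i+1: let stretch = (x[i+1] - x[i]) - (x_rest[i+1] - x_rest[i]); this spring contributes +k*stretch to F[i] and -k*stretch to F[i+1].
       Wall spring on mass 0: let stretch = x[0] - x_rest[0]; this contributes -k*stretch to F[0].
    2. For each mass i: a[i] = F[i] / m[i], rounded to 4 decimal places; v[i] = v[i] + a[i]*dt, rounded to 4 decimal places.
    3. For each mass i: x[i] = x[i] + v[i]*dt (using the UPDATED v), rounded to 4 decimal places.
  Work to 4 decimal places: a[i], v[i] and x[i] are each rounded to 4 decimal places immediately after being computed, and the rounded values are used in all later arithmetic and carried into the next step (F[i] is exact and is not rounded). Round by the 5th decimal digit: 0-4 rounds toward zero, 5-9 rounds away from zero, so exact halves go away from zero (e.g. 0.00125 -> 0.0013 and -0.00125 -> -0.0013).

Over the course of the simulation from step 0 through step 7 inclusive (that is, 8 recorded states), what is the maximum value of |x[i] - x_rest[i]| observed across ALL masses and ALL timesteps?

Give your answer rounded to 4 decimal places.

Step 0: x=[3.0000 12.0000 14.0000] v=[0.0000 0.0000 0.0000]
Step 1: x=[3.4800 10.8800 14.4800] v=[2.4000 -5.6000 2.4000]
Step 2: x=[4.2736 9.1520 15.1840] v=[3.9680 -8.6400 3.5200]
Step 3: x=[5.1156 7.6086 15.7229] v=[4.2099 -7.7171 2.6944]
Step 4: x=[5.7478 6.9646 15.7635] v=[3.1609 -3.2201 0.2030]
Step 5: x=[6.0175 7.5337 15.1963] v=[1.3485 2.8456 -2.8361]
Step 6: x=[5.9271 9.0862 14.2031] v=[-0.4520 7.7627 -4.9662]
Step 7: x=[5.6153 10.9520 13.1912] v=[-1.5592 9.3289 -5.0597]
Max displacement = 3.0354

Answer: 3.0354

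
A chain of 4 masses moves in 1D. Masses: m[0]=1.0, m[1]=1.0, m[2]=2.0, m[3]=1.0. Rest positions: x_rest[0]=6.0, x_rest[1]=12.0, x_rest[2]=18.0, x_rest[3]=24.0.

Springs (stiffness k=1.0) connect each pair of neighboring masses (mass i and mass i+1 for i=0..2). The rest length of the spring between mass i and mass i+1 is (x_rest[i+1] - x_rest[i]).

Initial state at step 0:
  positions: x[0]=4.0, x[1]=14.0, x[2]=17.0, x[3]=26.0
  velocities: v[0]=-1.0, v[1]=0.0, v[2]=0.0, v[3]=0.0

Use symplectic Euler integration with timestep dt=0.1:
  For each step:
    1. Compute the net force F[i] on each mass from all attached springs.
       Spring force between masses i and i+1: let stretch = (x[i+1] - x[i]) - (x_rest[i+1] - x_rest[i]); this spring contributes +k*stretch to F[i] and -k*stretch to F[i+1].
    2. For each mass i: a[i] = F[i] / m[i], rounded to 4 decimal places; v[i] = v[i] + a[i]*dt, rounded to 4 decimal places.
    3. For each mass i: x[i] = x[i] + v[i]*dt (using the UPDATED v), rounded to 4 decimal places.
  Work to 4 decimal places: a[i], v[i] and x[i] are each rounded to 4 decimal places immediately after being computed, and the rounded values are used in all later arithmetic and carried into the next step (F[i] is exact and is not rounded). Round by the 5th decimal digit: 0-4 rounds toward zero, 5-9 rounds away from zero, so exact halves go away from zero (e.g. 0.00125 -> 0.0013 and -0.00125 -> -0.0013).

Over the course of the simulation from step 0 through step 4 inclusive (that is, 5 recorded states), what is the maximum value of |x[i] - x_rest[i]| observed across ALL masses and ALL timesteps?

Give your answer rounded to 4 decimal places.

Step 0: x=[4.0000 14.0000 17.0000 26.0000] v=[-1.0000 0.0000 0.0000 0.0000]
Step 1: x=[3.9400 13.9300 17.0300 25.9700] v=[-0.6000 -0.7000 0.3000 -0.3000]
Step 2: x=[3.9199 13.7911 17.0892 25.9106] v=[-0.2010 -1.3890 0.5920 -0.5940]
Step 3: x=[3.9385 13.5865 17.1760 25.8230] v=[0.1861 -2.0463 0.8682 -0.8761]
Step 4: x=[3.9936 13.3213 17.2881 25.7089] v=[0.5509 -2.6522 1.1211 -1.1408]
Max displacement = 2.0801

Answer: 2.0801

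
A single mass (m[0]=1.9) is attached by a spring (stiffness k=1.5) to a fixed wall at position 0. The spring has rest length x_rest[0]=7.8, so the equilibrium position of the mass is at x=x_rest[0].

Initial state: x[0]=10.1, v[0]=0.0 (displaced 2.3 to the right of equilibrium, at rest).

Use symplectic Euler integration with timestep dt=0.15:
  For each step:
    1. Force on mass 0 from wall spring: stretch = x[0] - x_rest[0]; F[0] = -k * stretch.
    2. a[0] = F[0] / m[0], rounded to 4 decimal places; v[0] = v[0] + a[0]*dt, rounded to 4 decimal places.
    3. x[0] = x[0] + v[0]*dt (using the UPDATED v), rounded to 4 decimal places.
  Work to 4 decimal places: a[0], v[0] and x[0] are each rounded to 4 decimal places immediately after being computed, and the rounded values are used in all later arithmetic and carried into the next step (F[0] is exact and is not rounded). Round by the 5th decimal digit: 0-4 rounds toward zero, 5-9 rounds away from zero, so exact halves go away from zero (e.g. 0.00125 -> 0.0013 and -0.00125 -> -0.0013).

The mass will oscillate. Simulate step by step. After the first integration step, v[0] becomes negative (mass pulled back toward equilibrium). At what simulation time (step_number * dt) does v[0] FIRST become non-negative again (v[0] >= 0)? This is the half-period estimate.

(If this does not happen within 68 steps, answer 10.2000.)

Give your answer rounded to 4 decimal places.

Answer: 3.6000

Derivation:
Step 0: x=[10.1000] v=[0.0000]
Step 1: x=[10.0591] v=[-0.2724]
Step 2: x=[9.9781] v=[-0.5399]
Step 3: x=[9.8584] v=[-0.7978]
Step 4: x=[9.7022] v=[-1.0416]
Step 5: x=[9.5122] v=[-1.2669]
Step 6: x=[9.2917] v=[-1.4697]
Step 7: x=[9.0447] v=[-1.6464]
Step 8: x=[8.7756] v=[-1.7938]
Step 9: x=[8.4892] v=[-1.9093]
Step 10: x=[8.1906] v=[-1.9909]
Step 11: x=[7.8850] v=[-2.0372]
Step 12: x=[7.5779] v=[-2.0473]
Step 13: x=[7.2748] v=[-2.0210]
Step 14: x=[6.9810] v=[-1.9588]
Step 15: x=[6.7017] v=[-1.8618]
Step 16: x=[6.4419] v=[-1.7317]
Step 17: x=[6.2063] v=[-1.5709]
Step 18: x=[5.9990] v=[-1.3822]
Step 19: x=[5.8237] v=[-1.1689]
Step 20: x=[5.6835] v=[-0.9349]
Step 21: x=[5.5809] v=[-0.6843]
Step 22: x=[5.5177] v=[-0.4215]
Step 23: x=[5.4950] v=[-0.1512]
Step 24: x=[5.5133] v=[0.1218]
First v>=0 after going negative at step 24, time=3.6000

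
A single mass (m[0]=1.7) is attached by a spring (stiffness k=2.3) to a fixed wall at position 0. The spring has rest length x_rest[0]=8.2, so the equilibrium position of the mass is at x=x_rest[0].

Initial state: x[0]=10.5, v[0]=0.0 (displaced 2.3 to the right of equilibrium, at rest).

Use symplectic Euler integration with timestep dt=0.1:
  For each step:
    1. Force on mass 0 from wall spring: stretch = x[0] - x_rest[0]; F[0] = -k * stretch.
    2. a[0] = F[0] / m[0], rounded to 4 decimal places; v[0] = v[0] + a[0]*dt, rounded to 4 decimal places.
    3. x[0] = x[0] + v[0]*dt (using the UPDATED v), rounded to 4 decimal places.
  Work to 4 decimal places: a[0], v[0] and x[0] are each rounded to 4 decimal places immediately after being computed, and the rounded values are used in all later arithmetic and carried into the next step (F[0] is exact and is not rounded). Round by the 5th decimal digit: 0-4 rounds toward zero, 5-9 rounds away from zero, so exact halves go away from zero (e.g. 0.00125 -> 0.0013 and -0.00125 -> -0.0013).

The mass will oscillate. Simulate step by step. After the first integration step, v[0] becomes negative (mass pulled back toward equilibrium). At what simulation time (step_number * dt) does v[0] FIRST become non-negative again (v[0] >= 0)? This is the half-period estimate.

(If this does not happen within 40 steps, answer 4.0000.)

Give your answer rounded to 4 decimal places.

Answer: 2.7000

Derivation:
Step 0: x=[10.5000] v=[0.0000]
Step 1: x=[10.4689] v=[-0.3112]
Step 2: x=[10.4071] v=[-0.6182]
Step 3: x=[10.3154] v=[-0.9168]
Step 4: x=[10.1951] v=[-1.2030]
Step 5: x=[10.0478] v=[-1.4729]
Step 6: x=[9.8755] v=[-1.7229]
Step 7: x=[9.6805] v=[-1.9496]
Step 8: x=[9.4655] v=[-2.1499]
Step 9: x=[9.2334] v=[-2.3211]
Step 10: x=[8.9873] v=[-2.4609]
Step 11: x=[8.7306] v=[-2.5674]
Step 12: x=[8.4667] v=[-2.6392]
Step 13: x=[8.1992] v=[-2.6753]
Step 14: x=[7.9317] v=[-2.6752]
Step 15: x=[7.6678] v=[-2.6389]
Step 16: x=[7.4111] v=[-2.5669]
Step 17: x=[7.1651] v=[-2.4602]
Step 18: x=[6.9331] v=[-2.3202]
Step 19: x=[6.7182] v=[-2.1488]
Step 20: x=[6.5234] v=[-1.9483]
Step 21: x=[6.3513] v=[-1.7215]
Step 22: x=[6.2042] v=[-1.4714]
Step 23: x=[6.0841] v=[-1.2014]
Step 24: x=[5.9926] v=[-0.9151]
Step 25: x=[5.9310] v=[-0.6165]
Step 26: x=[5.9001] v=[-0.3095]
Step 27: x=[5.9003] v=[0.0017]
First v>=0 after going negative at step 27, time=2.7000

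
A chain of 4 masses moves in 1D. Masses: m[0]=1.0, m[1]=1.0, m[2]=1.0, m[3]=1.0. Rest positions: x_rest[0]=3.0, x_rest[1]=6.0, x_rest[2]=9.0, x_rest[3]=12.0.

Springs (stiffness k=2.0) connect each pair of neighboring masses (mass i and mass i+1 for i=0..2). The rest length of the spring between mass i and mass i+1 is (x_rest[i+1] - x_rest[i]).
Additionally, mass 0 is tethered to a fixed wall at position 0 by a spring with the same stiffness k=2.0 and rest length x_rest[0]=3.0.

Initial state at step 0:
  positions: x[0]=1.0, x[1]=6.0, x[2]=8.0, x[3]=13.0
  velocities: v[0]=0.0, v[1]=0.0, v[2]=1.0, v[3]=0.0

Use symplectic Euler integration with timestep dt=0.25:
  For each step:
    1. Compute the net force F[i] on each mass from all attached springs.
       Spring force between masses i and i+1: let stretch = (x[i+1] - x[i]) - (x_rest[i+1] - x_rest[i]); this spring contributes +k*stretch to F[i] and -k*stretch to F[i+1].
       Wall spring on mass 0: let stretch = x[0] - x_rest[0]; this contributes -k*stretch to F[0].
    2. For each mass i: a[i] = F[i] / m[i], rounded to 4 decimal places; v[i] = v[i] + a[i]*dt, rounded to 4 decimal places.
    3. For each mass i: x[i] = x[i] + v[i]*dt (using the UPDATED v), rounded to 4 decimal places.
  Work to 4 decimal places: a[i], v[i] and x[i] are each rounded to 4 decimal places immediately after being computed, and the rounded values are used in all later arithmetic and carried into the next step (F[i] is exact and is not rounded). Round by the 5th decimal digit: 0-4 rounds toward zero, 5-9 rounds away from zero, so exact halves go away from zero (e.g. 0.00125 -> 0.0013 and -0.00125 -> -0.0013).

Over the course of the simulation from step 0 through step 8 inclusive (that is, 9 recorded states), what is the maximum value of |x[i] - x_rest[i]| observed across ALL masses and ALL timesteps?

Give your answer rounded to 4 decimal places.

Step 0: x=[1.0000 6.0000 8.0000 13.0000] v=[0.0000 0.0000 1.0000 0.0000]
Step 1: x=[1.5000 5.6250 8.6250 12.7500] v=[2.0000 -1.5000 2.5000 -1.0000]
Step 2: x=[2.3281 5.1094 9.3906 12.3594] v=[3.3125 -2.0625 3.0625 -1.5625]
Step 3: x=[3.2129 4.7813 9.9922 11.9727] v=[3.5391 -1.3126 2.4063 -1.5469]
Step 4: x=[3.8921 4.9085 10.1900 11.7134] v=[2.7169 0.5087 0.7911 -1.0372]
Step 5: x=[4.2119 5.5688 9.9180 11.6387] v=[1.2791 2.6413 -1.0880 -0.2989]
Step 6: x=[4.1748 6.6032 9.3174 11.7239] v=[-0.1484 4.1375 -2.4023 0.3408]
Step 7: x=[3.9194 7.6733 8.6784 11.8833] v=[-1.0216 4.2804 -2.5562 0.6376]
Step 8: x=[3.6433 8.3998 8.3143 12.0171] v=[-1.1044 2.9060 -1.4563 0.5352]
Max displacement = 2.3998

Answer: 2.3998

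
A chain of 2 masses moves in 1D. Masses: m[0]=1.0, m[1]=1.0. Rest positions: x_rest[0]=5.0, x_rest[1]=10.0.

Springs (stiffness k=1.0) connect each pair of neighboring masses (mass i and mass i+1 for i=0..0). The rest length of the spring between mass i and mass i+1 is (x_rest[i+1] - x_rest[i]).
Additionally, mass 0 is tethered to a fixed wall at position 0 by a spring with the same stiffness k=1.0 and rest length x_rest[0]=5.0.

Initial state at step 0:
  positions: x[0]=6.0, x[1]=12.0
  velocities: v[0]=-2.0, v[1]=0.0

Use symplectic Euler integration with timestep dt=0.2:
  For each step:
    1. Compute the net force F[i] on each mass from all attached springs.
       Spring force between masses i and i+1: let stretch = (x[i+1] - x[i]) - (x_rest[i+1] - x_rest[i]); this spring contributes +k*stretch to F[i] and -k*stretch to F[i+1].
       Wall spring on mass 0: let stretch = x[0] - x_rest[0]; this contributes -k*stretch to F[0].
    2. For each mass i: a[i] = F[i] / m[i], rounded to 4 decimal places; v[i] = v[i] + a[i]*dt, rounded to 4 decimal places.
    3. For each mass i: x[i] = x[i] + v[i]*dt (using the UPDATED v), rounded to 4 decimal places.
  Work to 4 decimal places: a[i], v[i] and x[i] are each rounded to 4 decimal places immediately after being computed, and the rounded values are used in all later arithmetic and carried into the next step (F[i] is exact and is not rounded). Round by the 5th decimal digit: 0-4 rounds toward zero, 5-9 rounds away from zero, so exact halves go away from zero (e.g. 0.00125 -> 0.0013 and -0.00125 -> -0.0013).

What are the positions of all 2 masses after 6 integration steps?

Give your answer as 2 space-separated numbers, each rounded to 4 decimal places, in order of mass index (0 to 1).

Step 0: x=[6.0000 12.0000] v=[-2.0000 0.0000]
Step 1: x=[5.6000 11.9600] v=[-2.0000 -0.2000]
Step 2: x=[5.2304 11.8656] v=[-1.8480 -0.4720]
Step 3: x=[4.9170 11.7058] v=[-1.5670 -0.7990]
Step 4: x=[4.6785 11.4744] v=[-1.1926 -1.1568]
Step 5: x=[4.5247 11.1712] v=[-0.7691 -1.5160]
Step 6: x=[4.4558 10.8021] v=[-0.3447 -1.8453]

Answer: 4.4558 10.8021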